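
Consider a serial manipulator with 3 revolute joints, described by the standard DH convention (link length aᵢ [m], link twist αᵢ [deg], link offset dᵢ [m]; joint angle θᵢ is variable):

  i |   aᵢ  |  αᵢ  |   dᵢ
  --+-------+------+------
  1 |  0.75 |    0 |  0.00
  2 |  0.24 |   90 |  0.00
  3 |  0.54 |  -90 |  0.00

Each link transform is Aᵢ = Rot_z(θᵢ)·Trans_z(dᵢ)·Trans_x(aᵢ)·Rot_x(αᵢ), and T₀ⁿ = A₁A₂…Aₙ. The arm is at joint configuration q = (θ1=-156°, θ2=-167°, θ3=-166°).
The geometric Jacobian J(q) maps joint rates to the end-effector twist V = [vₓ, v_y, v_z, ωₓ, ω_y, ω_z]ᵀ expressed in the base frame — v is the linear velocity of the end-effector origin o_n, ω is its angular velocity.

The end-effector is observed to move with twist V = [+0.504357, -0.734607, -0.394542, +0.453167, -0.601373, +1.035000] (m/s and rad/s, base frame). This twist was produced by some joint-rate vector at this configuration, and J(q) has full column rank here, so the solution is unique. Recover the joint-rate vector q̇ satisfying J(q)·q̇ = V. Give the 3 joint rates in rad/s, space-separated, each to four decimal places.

o_n = [-0.9119, -0.4759, -0.1306]
J₁: ẑ×o_n = [0.4759, -0.9119, 0.0000], ω = ẑ
J2: z=[0.0000, 0.0000, 1.0000] o=[-0.6852, -0.3051, 0.0000] → [0.1709, -0.2268, 0.0000, 0.0000, 0.0000, 1.0000]
J3: z=[0.6018, -0.7986, 0.0000] o=[-0.4935, -0.1606, 0.0000] → [0.1043, 0.0786, -0.5240, 0.6018, -0.7986, 0.0000]
q̇ = J⁺·V = [0.8160, 0.2190, 0.7530]

0.8160 0.2190 0.7530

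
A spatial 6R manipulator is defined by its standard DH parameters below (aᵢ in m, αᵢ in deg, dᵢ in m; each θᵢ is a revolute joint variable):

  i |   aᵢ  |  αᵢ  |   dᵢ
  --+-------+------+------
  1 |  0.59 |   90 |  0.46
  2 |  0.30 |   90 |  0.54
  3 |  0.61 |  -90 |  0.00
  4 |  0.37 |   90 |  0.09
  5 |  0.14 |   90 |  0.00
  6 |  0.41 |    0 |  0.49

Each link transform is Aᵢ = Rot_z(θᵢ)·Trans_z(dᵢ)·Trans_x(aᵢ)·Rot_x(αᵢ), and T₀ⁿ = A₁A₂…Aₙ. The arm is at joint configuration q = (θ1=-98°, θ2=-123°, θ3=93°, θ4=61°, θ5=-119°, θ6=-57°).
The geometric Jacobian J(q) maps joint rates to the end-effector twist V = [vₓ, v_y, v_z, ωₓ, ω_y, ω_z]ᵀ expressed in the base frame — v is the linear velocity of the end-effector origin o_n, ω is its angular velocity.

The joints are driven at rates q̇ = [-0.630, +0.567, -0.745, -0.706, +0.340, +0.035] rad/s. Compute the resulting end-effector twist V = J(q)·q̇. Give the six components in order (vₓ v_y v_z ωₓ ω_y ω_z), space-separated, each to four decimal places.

-0.2298 0.3155 -0.5754 -0.8901 0.0267 -1.4961

o_n = [-0.7839, -0.2990, 0.2462]
J₁: ẑ×o_n = [0.2990, -0.7839, 0.0000], ω = ẑ
J2: z=[-0.9903, 0.1392, 0.0000] o=[-0.0821, -0.5843, 0.4600] → [-0.0298, -0.2117, -0.1848, -0.9903, 0.1392, 0.0000]
J3: z=[0.1167, 0.8305, 0.5446] o=[-0.5941, -0.3473, 0.2084] → [0.0051, -0.1078, 0.1633, 0.1167, 0.8305, 0.5446]
J4: z=[-0.0239, -0.5459, 0.8375] o=[-1.1998, -0.2797, 0.2352] → [0.0101, 0.3485, 0.2275, -0.0239, -0.5459, 0.8375]
J5: z=[-0.8118, 0.4995, 0.3024] o=[-1.4178, -0.5778, 0.1422] → [-0.0324, 0.2761, -0.5429, -0.8118, 0.4995, 0.3024]
J6: z=[0.4987, 0.3237, 0.8041] o=[-1.3753, -0.4653, 0.0705] → [-0.0768, 0.3879, -0.1085, 0.4987, 0.3237, 0.8041]
V = J·q̇ = [-0.2298, 0.3155, -0.5754, -0.8901, 0.0267, -1.4961]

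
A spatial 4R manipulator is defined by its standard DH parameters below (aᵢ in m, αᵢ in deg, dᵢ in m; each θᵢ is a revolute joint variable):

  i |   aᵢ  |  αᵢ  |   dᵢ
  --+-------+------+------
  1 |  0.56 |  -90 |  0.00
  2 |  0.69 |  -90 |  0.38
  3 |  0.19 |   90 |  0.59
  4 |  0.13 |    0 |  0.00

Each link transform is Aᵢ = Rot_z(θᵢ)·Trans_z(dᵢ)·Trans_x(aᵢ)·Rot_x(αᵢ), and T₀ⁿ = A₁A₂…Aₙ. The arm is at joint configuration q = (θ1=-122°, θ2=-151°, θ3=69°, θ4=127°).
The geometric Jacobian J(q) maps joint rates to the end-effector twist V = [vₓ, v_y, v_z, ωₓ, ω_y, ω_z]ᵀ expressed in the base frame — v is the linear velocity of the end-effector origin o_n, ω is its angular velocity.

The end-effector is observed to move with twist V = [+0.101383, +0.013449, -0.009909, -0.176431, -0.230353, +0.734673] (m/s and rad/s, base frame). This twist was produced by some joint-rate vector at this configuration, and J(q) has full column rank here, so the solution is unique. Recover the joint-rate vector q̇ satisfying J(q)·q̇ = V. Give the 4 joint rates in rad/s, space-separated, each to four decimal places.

o_n = [0.0971, -0.3647, 0.9608]
J₁: ẑ×o_n = [0.3647, 0.0971, -0.0000], ω = ẑ
J2: z=[0.8480, -0.5299, 0.0000] o=[-0.2968, -0.4749, 0.0000] → [-0.5091, -0.8148, 0.3021, 0.8480, -0.5299, 0.0000]
J3: z=[-0.2569, -0.4111, 0.8746] o=[0.3453, -0.1645, 0.3345] → [-0.0823, -0.0562, -0.0506, -0.2569, -0.4111, 0.8746]
J4: z=[0.7366, 0.5025, 0.4526] o=[0.0749, -0.2626, 0.8836] → [0.0851, -0.0468, -0.0865, 0.7366, 0.5025, 0.4526]
q̇ = J⁺·V = [0.4100, 0.0090, 0.4240, -0.1020]

0.4100 0.0090 0.4240 -0.1020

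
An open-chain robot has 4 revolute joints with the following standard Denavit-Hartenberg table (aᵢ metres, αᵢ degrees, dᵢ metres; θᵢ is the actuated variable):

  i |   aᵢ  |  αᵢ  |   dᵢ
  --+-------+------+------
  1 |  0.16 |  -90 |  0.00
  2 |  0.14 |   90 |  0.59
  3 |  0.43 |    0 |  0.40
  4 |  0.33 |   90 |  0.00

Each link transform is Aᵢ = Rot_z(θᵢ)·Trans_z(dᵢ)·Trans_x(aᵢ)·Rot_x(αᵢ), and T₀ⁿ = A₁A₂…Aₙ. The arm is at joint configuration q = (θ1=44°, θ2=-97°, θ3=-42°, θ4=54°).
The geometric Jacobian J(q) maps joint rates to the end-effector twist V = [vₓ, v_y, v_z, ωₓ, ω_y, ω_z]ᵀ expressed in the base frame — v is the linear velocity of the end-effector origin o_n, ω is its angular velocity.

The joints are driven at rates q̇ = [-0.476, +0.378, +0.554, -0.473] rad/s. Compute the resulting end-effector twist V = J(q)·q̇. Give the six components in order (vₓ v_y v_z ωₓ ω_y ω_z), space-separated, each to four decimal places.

o_n = [-0.4967, 0.0359, 0.7278]
J₁: ẑ×o_n = [-0.0359, -0.4967, 0.0000], ω = ẑ
J2: z=[-0.6947, 0.7193, 0.0000] o=[0.1151, 0.1111, 0.0000] → [0.5235, 0.5055, 0.4924, -0.6947, 0.7193, 0.0000]
J3: z=[-0.7140, -0.6895, -0.1219] o=[-0.3070, 0.5237, 0.1390] → [-0.4654, 0.4435, 0.2175, -0.7140, -0.6895, -0.1219]
J4: z=[-0.7140, -0.6895, -0.1219] o=[-0.4208, 0.0139, 0.4074] → [-0.2182, 0.2380, -0.0681, -0.7140, -0.6895, -0.1219]
V = J·q̇ = [0.0604, 0.5607, 0.3388, -0.3204, 0.2161, -0.4859]

0.0604 0.5607 0.3388 -0.3204 0.2161 -0.4859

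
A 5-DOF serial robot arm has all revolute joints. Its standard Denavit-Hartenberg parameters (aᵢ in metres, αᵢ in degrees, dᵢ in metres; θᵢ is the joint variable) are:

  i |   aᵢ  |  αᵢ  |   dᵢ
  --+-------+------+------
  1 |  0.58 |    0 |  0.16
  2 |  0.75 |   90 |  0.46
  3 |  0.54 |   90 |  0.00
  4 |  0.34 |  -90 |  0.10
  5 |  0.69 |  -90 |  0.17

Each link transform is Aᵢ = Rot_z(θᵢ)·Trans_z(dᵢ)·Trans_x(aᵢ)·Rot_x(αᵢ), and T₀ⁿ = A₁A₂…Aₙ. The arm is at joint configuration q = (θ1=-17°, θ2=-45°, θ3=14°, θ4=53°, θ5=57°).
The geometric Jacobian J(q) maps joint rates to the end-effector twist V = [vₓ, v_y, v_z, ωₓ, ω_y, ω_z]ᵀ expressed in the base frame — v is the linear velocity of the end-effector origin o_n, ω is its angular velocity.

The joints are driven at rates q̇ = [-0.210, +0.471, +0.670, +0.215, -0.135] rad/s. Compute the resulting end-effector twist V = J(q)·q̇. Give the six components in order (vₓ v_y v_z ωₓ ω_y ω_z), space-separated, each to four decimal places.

0.0203 0.3134 0.3923 -0.4463 -0.4147 0.0785

o_n = [0.6377, -1.7613, 1.2865]
J₁: ẑ×o_n = [1.7613, 0.6377, -0.0000], ω = ẑ
J2: z=[0.0000, 0.0000, 1.0000] o=[0.5547, -0.1696, 0.1600] → [1.5917, 0.0830, -0.0000, 0.0000, 0.0000, 1.0000]
J3: z=[-0.8829, -0.4695, 0.0000] o=[0.9068, -0.8318, 0.6200] → [-0.3129, 0.5885, 0.6944, -0.8829, -0.4695, 0.0000]
J4: z=[0.1136, -0.2136, -0.9703] o=[1.1527, -1.2944, 0.7506] → [-0.5675, 0.4389, -0.1630, 0.1136, -0.2136, -0.9703]
J5: z=[-0.8952, 0.4017, -0.1932] o=[1.0176, -1.6186, 0.7031] → [0.2067, 0.5956, 0.2804, -0.8952, 0.4017, -0.1932]
V = J·q̇ = [0.0203, 0.3134, 0.3923, -0.4463, -0.4147, 0.0785]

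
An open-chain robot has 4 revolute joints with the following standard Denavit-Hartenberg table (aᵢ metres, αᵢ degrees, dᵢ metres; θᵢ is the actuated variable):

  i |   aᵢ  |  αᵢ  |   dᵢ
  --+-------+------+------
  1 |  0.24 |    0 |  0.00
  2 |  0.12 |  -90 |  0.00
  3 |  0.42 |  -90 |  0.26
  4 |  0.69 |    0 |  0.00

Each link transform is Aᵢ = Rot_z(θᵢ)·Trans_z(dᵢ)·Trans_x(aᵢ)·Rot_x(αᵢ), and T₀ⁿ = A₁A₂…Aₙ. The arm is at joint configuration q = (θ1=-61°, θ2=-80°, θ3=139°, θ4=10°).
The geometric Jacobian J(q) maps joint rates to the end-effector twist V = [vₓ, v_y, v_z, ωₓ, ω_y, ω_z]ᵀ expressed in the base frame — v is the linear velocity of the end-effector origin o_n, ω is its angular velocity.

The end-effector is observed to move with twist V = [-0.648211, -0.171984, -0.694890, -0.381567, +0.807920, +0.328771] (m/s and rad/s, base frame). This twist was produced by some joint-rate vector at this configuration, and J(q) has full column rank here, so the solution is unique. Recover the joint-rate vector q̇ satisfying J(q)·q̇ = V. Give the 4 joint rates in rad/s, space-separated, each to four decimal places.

o_n = [0.7562, 0.1279, -0.7213]
J₁: ẑ×o_n = [-0.1279, 0.7562, 0.0000], ω = ẑ
J2: z=[0.0000, 0.0000, 1.0000] o=[0.1164, -0.2099, 0.0000] → [-0.3378, 0.6399, 0.0000, 0.0000, 0.0000, 1.0000]
J3: z=[0.6293, -0.7771, 0.0000] o=[0.0231, -0.2854, 0.0000] → [0.5606, 0.4540, 0.8298, 0.6293, -0.7771, 0.0000]
J4: z=[0.5099, 0.4129, 0.7547] o=[0.4331, -0.2880, -0.2755] → [-0.4979, 0.4712, 0.0786, 0.5099, 0.4129, 0.7547]
q̇ = J⁺·V = [0.1330, -0.0480, -0.8680, 0.3230]

0.1330 -0.0480 -0.8680 0.3230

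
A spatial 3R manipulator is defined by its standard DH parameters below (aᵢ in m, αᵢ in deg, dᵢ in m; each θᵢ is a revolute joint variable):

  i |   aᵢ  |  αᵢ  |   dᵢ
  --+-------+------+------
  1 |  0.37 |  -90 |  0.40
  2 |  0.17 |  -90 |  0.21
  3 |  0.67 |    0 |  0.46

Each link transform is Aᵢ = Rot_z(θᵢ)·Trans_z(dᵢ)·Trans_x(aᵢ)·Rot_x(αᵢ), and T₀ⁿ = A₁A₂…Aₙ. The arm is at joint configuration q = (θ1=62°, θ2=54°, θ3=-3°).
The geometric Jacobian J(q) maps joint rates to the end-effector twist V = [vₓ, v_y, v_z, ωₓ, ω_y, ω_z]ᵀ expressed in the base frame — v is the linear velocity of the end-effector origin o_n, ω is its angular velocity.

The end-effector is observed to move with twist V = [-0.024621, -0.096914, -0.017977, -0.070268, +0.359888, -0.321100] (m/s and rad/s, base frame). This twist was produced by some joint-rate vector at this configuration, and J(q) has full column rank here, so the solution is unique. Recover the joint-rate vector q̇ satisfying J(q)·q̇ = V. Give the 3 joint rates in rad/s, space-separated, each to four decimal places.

-0.5280 0.2310 -0.3520

o_n = [0.0142, 0.5486, -0.5492]
J₁: ẑ×o_n = [-0.5486, 0.0142, 0.0000], ω = ẑ
J2: z=[-0.8829, 0.4695, 0.0000] o=[0.1737, 0.3267, 0.4000] → [-0.4456, -0.8381, -0.1211, -0.8829, 0.4695, 0.0000]
J3: z=[-0.3798, -0.7143, -0.5878] o=[0.0352, 0.5135, 0.2625] → [0.6004, -0.2959, -0.0284, -0.3798, -0.7143, -0.5878]
q̇ = J⁺·V = [-0.5280, 0.2310, -0.3520]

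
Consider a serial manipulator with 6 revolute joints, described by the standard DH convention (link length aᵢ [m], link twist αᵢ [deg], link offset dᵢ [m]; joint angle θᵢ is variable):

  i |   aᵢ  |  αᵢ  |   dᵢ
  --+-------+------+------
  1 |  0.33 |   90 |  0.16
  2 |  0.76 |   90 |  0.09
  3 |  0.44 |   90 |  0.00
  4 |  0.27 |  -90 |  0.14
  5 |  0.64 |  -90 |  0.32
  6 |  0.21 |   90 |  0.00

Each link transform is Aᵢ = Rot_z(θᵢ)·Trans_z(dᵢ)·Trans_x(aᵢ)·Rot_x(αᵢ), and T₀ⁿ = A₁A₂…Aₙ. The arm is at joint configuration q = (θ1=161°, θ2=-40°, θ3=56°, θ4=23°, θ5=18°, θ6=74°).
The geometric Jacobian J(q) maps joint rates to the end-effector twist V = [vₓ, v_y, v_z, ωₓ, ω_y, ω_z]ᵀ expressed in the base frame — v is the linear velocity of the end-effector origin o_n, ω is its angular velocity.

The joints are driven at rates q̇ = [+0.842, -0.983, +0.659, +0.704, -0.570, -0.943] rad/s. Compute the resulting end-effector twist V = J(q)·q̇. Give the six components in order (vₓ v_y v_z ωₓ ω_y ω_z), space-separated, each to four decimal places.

0.8032 -1.0630 -1.0070 -1.4883 -1.0435 -0.3777

o_n = [-0.6555, 1.4646, -1.1015]
J₁: ẑ×o_n = [-1.4646, -0.6555, 0.0000], ω = ẑ
J2: z=[0.3256, 0.9455, 0.0000] o=[-0.3120, 0.1074, 0.1600] → [-1.1928, 0.4107, 0.7666, 0.3256, 0.9455, 0.0000]
J3: z=[0.6078, -0.2093, -0.7660] o=[-0.8332, 0.3821, -0.3285] → [0.9910, 0.3337, 0.6951, 0.6078, -0.2093, -0.7660]
J4: z=[-0.7825, -0.3220, -0.5329] o=[-0.8926, 0.7883, -0.4867] → [0.5583, -0.6075, -0.4528, -0.7825, -0.3220, -0.5329]
J5: z=[0.6122, -0.5534, -0.5647] o=[-0.9717, 0.9507, -0.7314] → [0.4950, 0.0480, 0.4896, 0.6122, -0.5534, -0.5647]
J6: z=[0.7093, 0.0688, 0.7016] o=[-0.5521, 1.3048, -1.1903] → [-0.1060, -0.1355, 0.1204, 0.7093, 0.0688, 0.7016]
V = J·q̇ = [0.8032, -1.0630, -1.0070, -1.4883, -1.0435, -0.3777]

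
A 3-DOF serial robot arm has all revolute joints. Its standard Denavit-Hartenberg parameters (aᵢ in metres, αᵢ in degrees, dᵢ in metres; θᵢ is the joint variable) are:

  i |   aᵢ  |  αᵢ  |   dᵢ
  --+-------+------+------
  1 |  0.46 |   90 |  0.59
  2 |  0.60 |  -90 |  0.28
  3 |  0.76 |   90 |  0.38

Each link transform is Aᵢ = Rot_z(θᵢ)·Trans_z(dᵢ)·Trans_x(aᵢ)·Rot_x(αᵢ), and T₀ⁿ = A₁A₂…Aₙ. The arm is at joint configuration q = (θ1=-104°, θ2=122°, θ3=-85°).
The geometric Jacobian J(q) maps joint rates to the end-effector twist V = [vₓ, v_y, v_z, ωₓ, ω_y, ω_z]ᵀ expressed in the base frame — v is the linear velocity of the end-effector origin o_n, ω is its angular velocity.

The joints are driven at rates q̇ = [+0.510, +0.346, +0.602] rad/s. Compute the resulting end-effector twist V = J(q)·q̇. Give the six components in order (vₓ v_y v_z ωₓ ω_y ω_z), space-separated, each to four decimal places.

-0.1069 -0.1399 0.1529 -0.2122 0.5791 0.1910

o_n = [-0.9542, 0.4598, 0.9536]
J₁: ẑ×o_n = [-0.4598, -0.9542, 0.0000], ω = ẑ
J2: z=[-0.9703, 0.2419, 0.0000] o=[-0.1113, -0.4463, 0.5900] → [0.0880, 0.3528, -0.6753, -0.9703, 0.2419, 0.0000]
J3: z=[0.2052, 0.8229, -0.5299] o=[-0.3060, -0.0701, 1.0988] → [0.1613, 0.3733, 0.6421, 0.2052, 0.8229, -0.5299]
V = J·q̇ = [-0.1069, -0.1399, 0.1529, -0.2122, 0.5791, 0.1910]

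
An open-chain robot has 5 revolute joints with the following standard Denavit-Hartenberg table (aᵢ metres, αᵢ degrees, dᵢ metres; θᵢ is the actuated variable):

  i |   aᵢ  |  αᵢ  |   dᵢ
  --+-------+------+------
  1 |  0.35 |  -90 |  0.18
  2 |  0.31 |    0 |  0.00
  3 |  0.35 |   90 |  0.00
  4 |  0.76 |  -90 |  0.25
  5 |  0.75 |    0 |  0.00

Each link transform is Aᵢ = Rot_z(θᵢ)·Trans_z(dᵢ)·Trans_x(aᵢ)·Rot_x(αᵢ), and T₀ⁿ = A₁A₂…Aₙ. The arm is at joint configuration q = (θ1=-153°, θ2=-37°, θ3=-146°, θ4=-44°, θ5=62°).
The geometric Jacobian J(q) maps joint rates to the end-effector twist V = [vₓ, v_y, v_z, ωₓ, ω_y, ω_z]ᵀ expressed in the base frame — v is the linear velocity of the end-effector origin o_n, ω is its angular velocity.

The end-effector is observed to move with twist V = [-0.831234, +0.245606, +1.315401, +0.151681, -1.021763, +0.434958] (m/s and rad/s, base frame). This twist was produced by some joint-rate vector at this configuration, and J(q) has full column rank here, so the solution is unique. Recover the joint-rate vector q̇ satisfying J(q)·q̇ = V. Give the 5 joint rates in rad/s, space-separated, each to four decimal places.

-0.1150 0.3670 0.9820 -0.5320 -0.5140

o_n = [0.1593, 0.9482, 0.7180]
J₁: ẑ×o_n = [-0.9482, 0.1593, 0.0000], ω = ẑ
J2: z=[0.4540, -0.8910, 0.0000] o=[-0.3119, -0.1589, 0.1800] → [-0.4794, -0.2443, 0.9224, 0.4540, -0.8910, 0.0000]
J3: z=[0.4540, -0.8910, 0.0000] o=[-0.5324, -0.2713, 0.3666] → [-0.3132, -0.1596, 1.1700, 0.4540, -0.8910, 0.0000]
J4: z=[-0.0466, -0.0238, -0.9986] o=[-0.2210, -0.1126, 0.3482] → [1.0506, -0.3625, -0.0404, -0.0466, -0.0238, -0.9986]
J5: z=[0.9447, -0.3260, -0.0364] o=[0.0141, 0.5997, 0.0700] → [-0.1986, -0.6175, 0.3766, 0.9447, -0.3260, -0.0364]
q̇ = J⁺·V = [-0.1150, 0.3670, 0.9820, -0.5320, -0.5140]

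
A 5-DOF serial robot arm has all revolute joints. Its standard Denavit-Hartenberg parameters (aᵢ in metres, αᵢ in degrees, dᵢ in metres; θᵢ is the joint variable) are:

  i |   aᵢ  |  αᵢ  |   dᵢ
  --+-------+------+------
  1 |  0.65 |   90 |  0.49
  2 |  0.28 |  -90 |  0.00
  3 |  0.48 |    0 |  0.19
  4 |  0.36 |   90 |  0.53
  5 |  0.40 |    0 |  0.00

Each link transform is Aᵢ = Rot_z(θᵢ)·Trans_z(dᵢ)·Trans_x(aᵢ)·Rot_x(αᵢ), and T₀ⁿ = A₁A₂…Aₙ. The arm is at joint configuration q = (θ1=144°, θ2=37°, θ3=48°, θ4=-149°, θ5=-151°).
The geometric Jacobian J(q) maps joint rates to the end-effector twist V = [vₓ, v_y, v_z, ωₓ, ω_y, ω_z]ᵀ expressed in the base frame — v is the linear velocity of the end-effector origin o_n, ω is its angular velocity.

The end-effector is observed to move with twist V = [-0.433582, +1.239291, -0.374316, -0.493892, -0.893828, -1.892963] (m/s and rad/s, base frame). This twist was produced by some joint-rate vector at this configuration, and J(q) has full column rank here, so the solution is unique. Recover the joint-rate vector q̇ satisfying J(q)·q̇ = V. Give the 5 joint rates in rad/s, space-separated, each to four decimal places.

o_n = [-0.8607, 0.1967, 1.2708]
J₁: ẑ×o_n = [-0.1967, -0.8607, 0.0000], ω = ẑ
J2: z=[0.5878, 0.8090, 0.0000] o=[-0.5259, 0.3821, 0.4900] → [0.6317, -0.4589, 0.1620, 0.5878, 0.8090, 0.0000]
J3: z=[0.4869, -0.3537, 0.7986] o=[-0.7068, 0.5135, 0.6585] → [0.0364, -0.4210, -0.2087, 0.4869, -0.3537, 0.7986]
J4: z=[0.4869, -0.3537, 0.7986] o=[-1.0315, 0.3085, 1.0035] → [-0.0053, 0.0062, 0.0060, 0.4869, -0.3537, 0.7986]
J5: z=[0.5221, -0.6152, -0.5908] o=[-0.5213, 0.3746, 1.3855] → [-0.0345, 0.2604, -0.3017, 0.5221, -0.6152, -0.5908]
q̇ = J⁺·V = [-0.6800, -0.8520, -0.1130, -0.7800, 0.8460]

-0.6800 -0.8520 -0.1130 -0.7800 0.8460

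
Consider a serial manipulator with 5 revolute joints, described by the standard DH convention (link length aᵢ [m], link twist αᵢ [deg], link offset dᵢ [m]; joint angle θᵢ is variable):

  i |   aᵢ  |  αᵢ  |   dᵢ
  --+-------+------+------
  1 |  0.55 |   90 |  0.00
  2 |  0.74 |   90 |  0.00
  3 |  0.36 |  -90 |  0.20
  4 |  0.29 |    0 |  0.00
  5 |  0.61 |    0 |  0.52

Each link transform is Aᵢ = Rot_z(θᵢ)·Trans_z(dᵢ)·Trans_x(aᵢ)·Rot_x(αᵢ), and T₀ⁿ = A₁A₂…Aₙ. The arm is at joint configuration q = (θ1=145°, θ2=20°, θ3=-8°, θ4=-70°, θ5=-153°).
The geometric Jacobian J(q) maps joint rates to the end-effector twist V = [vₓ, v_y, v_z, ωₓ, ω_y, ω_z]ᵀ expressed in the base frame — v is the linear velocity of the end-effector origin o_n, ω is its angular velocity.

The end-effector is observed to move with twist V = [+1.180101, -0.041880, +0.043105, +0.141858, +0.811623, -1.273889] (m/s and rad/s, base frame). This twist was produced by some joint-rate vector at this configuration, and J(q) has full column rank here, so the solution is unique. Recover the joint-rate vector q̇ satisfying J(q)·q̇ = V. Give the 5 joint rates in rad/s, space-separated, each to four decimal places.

-0.3890 0.5640 0.9510 -0.7290 0.9130

o_n = [-0.8073, 1.1917, 0.2292]
J₁: ẑ×o_n = [-1.1917, -0.8073, 0.0000], ω = ẑ
J2: z=[0.5736, 0.8192, 0.0000] o=[-0.4505, 0.3155, 0.0000] → [0.1877, -0.1315, 0.7949, 0.5736, 0.8192, 0.0000]
J3: z=[-0.2802, 0.1962, -0.9397] o=[-1.0201, 0.7143, 0.2531] → [0.4439, -0.2067, -0.1755, -0.2802, 0.1962, -0.9397]
J4: z=[0.4609, 0.8862, 0.0476] o=[-1.3793, 0.9047, 0.1871] → [0.0236, 0.0078, -0.3746, 0.4609, 0.8862, 0.0476]
J5: z=[0.4609, 0.8862, 0.0476] o=[-1.5392, 0.9997, -0.0354] → [0.2253, -0.0871, -0.5601, 0.4609, 0.8862, 0.0476]
q̇ = J⁺·V = [-0.3890, 0.5640, 0.9510, -0.7290, 0.9130]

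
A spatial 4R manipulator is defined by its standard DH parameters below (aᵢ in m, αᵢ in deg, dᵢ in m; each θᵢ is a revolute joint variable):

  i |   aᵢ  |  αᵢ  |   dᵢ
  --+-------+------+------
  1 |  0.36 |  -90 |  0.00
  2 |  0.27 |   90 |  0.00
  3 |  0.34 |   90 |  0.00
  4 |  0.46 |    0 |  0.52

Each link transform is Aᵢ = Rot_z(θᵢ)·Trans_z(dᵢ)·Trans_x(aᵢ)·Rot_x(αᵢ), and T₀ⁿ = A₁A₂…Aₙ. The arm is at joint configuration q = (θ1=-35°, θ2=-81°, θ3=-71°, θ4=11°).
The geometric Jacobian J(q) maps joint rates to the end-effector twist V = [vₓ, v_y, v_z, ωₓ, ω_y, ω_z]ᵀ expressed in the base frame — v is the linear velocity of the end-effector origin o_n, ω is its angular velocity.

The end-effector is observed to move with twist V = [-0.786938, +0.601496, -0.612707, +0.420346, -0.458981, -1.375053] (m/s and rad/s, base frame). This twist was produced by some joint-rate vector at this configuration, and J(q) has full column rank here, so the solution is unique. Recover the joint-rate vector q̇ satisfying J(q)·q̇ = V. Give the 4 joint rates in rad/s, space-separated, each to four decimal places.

-0.6470 0.0800 -0.7140 0.6600

o_n = [-0.2979, -0.9117, 0.0493]
J₁: ẑ×o_n = [0.9117, -0.2979, 0.0000], ω = ẑ
J2: z=[0.5736, 0.8192, 0.0000] o=[0.2949, -0.2065, 0.0000] → [0.0404, -0.0283, 0.0811, 0.5736, 0.8192, 0.0000]
J3: z=[-0.8091, 0.5665, 0.1564] o=[0.3295, -0.2307, 0.2667] → [-0.0166, -0.2740, 0.9064, -0.8091, 0.5665, 0.1564]
J4: z=[-0.3079, -0.1819, -0.9339] o=[0.1593, -0.5040, 0.3760] → [-0.3214, 0.3264, 0.0424, -0.3079, -0.1819, -0.9339]
q̇ = J⁺·V = [-0.6470, 0.0800, -0.7140, 0.6600]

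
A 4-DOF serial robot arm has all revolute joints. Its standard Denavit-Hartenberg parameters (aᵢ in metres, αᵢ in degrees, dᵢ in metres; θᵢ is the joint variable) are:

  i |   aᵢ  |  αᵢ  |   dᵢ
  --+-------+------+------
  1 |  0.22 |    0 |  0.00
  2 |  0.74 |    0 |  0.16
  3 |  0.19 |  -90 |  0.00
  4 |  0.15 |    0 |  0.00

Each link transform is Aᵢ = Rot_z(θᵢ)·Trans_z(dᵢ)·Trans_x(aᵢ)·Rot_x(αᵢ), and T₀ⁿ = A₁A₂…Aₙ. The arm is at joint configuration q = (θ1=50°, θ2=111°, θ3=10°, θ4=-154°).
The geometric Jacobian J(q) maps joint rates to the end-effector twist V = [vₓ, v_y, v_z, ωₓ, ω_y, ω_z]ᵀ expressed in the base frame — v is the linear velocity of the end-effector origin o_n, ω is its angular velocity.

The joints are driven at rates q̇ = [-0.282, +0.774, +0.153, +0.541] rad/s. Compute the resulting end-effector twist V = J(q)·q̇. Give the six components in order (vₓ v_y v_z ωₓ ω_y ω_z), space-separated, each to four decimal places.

-0.1117 -0.4137 0.0729 -0.0846 -0.5343 0.6450

o_n = [-0.6128, 0.4181, 0.2258]
J₁: ẑ×o_n = [-0.4181, -0.6128, 0.0000], ω = ẑ
J2: z=[0.0000, 0.0000, 1.0000] o=[0.1414, 0.1685, 0.0000] → [-0.2496, -0.7542, 0.0000, 0.0000, 0.0000, 1.0000]
J3: z=[0.0000, 0.0000, 1.0000] o=[-0.5583, 0.4095, 0.1600] → [-0.0086, -0.0545, 0.0000, 0.0000, 0.0000, 1.0000]
J4: z=[-0.1564, -0.9877, 0.0000] o=[-0.7459, 0.4392, 0.1600] → [-0.0649, 0.0103, 0.1348, -0.1564, -0.9877, 0.0000]
V = J·q̇ = [-0.1117, -0.4137, 0.0729, -0.0846, -0.5343, 0.6450]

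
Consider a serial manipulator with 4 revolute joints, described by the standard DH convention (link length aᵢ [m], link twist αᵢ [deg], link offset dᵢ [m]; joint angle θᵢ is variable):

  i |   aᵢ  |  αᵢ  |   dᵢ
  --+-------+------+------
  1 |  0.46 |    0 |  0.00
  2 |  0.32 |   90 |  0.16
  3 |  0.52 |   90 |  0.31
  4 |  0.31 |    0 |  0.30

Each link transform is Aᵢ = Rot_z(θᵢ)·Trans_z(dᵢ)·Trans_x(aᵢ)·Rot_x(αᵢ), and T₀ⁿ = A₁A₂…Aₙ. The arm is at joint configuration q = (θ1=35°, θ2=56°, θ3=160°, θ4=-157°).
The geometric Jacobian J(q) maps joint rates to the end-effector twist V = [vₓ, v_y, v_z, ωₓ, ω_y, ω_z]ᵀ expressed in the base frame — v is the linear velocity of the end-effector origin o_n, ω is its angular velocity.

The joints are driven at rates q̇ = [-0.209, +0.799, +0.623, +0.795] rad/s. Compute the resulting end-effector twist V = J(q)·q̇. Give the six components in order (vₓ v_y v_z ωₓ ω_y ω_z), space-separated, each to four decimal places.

o_n = [0.5621, 0.4692, 0.5222]
J₁: ẑ×o_n = [-0.4692, 0.5621, 0.0000], ω = ẑ
J2: z=[0.0000, 0.0000, 1.0000] o=[0.3768, 0.2638, 0.0000] → [-0.2054, 0.1853, 0.0000, 0.0000, 0.0000, 1.0000]
J3: z=[0.9998, 0.0175, 0.0000] o=[0.3712, 0.5838, 0.1600] → [0.0063, -0.3621, -0.1179, 0.9998, 0.0175, 0.0000]
J4: z=[-0.0060, 0.3420, 0.9397] o=[0.6897, 0.1006, 0.3379] → [-0.2833, -0.1188, 0.0414, -0.0060, 0.3420, 0.9397]
V = J·q̇ = [-0.2873, -0.2894, -0.0405, 0.6182, 0.2827, 1.3371]

-0.2873 -0.2894 -0.0405 0.6182 0.2827 1.3371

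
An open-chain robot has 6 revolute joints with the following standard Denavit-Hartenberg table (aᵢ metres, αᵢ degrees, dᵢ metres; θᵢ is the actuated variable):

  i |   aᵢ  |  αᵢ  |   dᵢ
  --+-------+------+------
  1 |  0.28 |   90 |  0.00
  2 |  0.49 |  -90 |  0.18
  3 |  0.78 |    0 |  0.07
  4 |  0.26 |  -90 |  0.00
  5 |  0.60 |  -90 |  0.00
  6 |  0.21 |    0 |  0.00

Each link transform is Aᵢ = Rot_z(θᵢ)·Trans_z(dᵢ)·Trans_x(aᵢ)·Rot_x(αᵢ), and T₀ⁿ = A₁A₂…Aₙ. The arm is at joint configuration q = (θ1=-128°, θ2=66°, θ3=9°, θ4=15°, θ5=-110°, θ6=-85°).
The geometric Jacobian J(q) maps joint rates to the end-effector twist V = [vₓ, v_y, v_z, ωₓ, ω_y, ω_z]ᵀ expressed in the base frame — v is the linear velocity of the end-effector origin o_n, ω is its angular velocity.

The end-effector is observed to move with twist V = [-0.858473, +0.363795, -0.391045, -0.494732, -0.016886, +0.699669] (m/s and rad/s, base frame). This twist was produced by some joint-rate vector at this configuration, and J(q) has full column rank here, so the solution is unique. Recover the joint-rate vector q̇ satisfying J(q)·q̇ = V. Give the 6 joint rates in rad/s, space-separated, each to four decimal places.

-0.2440 -0.2300 -0.7830 0.6370 -0.9600 0.7000

o_n = [0.0088, -0.2370, 1.3790]
J₁: ẑ×o_n = [0.2370, 0.0088, -0.0000], ω = ẑ
J2: z=[-0.7880, 0.6157, 0.0000] o=[-0.1724, -0.2206, 0.0000] → [0.8490, 1.0867, -0.0987, -0.7880, 0.6157, 0.0000]
J3: z=[0.5624, 0.7199, 0.4067] o=[-0.4369, -0.2669, 0.4476] → [0.6583, -0.3425, -0.3041, 0.5624, 0.7199, 0.4067]
J4: z=[0.5624, 0.7199, 0.4067] o=[-0.4943, -0.5385, 1.1799] → [0.0207, 0.0927, -0.1926, 0.5624, 0.7199, 0.4067]
J5: z=[0.8217, -0.4321, -0.3716] o=[-0.4705, -0.6798, 1.3969] → [0.1722, -0.1634, 0.5709, 0.8217, -0.4321, -0.3716]
J6: z=[0.2786, -0.2642, 0.9233] o=[-0.1722, -0.1624, 1.4549] → [0.0890, 0.1883, 0.0270, 0.2786, -0.2642, 0.9233]
q̇ = J⁺·V = [-0.2440, -0.2300, -0.7830, 0.6370, -0.9600, 0.7000]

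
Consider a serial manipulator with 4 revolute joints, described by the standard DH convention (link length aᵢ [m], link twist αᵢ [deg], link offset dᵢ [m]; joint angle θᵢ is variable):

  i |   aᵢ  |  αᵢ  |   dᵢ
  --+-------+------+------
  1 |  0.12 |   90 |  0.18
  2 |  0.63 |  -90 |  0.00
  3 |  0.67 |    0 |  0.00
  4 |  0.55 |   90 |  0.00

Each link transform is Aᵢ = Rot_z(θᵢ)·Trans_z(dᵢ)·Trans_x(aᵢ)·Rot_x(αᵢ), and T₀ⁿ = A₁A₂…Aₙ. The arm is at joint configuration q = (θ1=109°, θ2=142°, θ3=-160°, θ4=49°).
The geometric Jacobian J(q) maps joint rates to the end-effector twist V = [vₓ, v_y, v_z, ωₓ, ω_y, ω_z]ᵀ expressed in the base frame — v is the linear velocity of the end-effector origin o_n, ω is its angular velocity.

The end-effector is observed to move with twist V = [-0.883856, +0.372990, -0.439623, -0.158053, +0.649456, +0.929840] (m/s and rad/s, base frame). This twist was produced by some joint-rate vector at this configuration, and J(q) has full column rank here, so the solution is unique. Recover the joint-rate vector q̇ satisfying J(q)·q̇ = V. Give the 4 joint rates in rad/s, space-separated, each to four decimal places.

0.0780 0.0620 -0.7620 -0.3190

o_n = [0.6126, 0.5018, 0.0589]
J₁: ẑ×o_n = [-0.5018, 0.6126, 0.0000], ω = ẑ
J2: z=[0.9455, 0.3256, 0.0000] o=[-0.0391, 0.1135, 0.1800] → [-0.0394, 0.1145, 0.1550, 0.9455, 0.3256, 0.0000]
J3: z=[0.2004, -0.5821, -0.7880] o=[0.1226, -0.3559, 0.5679] → [0.9722, -0.2842, 0.4572, 0.2004, -0.5821, -0.7880]
J4: z=[0.2004, -0.5821, -0.7880] o=[0.1777, 0.1878, 0.1802] → [0.3181, -0.3184, 0.3161, 0.2004, -0.5821, -0.7880]
q̇ = J⁺·V = [0.0780, 0.0620, -0.7620, -0.3190]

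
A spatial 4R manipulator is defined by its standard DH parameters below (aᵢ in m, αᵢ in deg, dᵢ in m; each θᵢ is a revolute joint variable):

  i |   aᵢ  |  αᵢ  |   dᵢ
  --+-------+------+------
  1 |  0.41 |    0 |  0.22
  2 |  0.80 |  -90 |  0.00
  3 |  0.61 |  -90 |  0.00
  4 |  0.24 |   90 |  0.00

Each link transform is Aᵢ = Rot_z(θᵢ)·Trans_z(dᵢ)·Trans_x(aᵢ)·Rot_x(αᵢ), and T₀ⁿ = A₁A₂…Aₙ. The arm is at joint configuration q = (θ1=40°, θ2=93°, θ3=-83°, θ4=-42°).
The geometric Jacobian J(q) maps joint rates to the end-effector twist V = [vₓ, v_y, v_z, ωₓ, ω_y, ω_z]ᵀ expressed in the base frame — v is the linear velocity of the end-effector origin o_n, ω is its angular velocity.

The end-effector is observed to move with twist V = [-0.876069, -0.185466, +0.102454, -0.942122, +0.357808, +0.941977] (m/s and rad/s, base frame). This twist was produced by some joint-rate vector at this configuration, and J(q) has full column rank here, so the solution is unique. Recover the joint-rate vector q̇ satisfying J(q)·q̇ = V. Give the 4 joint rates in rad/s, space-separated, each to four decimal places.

0.6470 0.4060 0.4450 0.9110

o_n = [-0.4145, 0.8094, 1.0025]
J₁: ẑ×o_n = [-0.8094, -0.4145, 0.0000], ω = ẑ
J2: z=[0.0000, 0.0000, 1.0000] o=[0.3141, 0.2635, 0.2200] → [-0.5458, -0.7286, 0.0000, 0.0000, 0.0000, 1.0000]
J3: z=[-0.7314, -0.6820, 0.0000] o=[-0.2315, 0.8486, 0.2200] → [-0.5336, 0.5723, -0.0961, -0.7314, -0.6820, 0.0000]
J4: z=[-0.6769, 0.7259, -0.1219] o=[-0.2822, 0.9030, 0.8255] → [0.1171, 0.1360, 0.1594, -0.6769, 0.7259, -0.1219]
q̇ = J⁺·V = [0.6470, 0.4060, 0.4450, 0.9110]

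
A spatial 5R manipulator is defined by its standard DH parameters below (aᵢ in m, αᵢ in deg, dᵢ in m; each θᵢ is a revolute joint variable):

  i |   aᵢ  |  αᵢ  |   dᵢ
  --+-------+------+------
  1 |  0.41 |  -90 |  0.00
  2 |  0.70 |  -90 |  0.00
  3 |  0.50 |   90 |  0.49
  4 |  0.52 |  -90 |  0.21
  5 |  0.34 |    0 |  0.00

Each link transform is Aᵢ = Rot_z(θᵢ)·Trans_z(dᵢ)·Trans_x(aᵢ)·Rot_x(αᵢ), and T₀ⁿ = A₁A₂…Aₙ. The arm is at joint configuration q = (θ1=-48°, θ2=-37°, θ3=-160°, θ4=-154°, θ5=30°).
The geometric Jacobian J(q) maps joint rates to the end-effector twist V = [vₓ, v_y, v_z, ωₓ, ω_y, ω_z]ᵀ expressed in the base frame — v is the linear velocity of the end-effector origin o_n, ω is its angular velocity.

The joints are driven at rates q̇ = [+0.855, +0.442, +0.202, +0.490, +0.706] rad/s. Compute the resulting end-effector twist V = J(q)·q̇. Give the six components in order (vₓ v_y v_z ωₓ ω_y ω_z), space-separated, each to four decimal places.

0.9132 0.9096 -0.2415 -0.3542 0.5240 0.9246

o_n = [0.7243, -0.9791, 0.4381]
J₁: ẑ×o_n = [0.9791, 0.7243, -0.0000], ω = ẑ
J2: z=[0.7431, 0.6691, 0.0000] o=[0.2743, -0.3047, 0.0000] → [0.2931, -0.3255, -0.8023, 0.7431, 0.6691, 0.0000]
J3: z=[0.4027, -0.4472, -0.7986] o=[0.6484, -0.7201, 0.4213] → [-0.2144, -0.0673, -0.0704, 0.4027, -0.4472, -0.7986]
J4: z=[-0.8811, -0.4258, -0.2058] o=[0.7217, -0.5460, -0.2528] → [-0.3833, 0.6082, 0.3827, -0.8811, -0.4258, -0.2058]
J5: z=[-0.4707, 0.7468, 0.4699] o=[0.5608, -0.9011, 0.1503] → [0.2516, 0.2122, -0.0853, -0.4707, 0.7468, 0.4699]
V = J·q̇ = [0.9132, 0.9096, -0.2415, -0.3542, 0.5240, 0.9246]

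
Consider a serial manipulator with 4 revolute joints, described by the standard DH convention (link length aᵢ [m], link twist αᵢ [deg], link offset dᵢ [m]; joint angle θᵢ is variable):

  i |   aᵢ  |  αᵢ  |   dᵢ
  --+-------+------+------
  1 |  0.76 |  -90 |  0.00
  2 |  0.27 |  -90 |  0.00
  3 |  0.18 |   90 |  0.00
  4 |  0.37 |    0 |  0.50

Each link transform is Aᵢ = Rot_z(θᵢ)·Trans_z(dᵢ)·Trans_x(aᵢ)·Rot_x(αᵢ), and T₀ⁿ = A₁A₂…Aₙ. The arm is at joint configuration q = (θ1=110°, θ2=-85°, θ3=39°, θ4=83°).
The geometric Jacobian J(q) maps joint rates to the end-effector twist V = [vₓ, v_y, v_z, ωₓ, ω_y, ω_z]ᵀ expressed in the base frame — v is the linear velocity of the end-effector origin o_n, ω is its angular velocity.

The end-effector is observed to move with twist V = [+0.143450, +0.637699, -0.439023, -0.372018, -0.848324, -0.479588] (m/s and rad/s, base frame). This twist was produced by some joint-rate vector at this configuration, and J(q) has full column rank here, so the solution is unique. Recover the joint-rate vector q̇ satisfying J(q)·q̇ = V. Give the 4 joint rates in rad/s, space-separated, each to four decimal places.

-0.5900 0.5760 -0.6770 0.0820

o_n = [-0.6397, 1.0357, 0.7247]
J₁: ẑ×o_n = [-1.0357, -0.6397, 0.0000], ω = ẑ
J2: z=[-0.9397, -0.3420, 0.0000] o=[-0.2599, 0.7142, 0.0000] → [-0.2479, 0.6810, -0.4320, -0.9397, -0.3420, 0.0000]
J3: z=[-0.3407, 0.9361, -0.0872] o=[-0.2680, 0.7363, 0.2690] → [0.4527, 0.1877, 0.2460, -0.3407, 0.9361, -0.0872]
J4: z=[-0.7490, -0.2143, 0.6269] o=[-0.1657, 0.7865, 0.4083] → [-0.2240, -0.0602, -0.2882, -0.7490, -0.2143, 0.6269]
q̇ = J⁺·V = [-0.5900, 0.5760, -0.6770, 0.0820]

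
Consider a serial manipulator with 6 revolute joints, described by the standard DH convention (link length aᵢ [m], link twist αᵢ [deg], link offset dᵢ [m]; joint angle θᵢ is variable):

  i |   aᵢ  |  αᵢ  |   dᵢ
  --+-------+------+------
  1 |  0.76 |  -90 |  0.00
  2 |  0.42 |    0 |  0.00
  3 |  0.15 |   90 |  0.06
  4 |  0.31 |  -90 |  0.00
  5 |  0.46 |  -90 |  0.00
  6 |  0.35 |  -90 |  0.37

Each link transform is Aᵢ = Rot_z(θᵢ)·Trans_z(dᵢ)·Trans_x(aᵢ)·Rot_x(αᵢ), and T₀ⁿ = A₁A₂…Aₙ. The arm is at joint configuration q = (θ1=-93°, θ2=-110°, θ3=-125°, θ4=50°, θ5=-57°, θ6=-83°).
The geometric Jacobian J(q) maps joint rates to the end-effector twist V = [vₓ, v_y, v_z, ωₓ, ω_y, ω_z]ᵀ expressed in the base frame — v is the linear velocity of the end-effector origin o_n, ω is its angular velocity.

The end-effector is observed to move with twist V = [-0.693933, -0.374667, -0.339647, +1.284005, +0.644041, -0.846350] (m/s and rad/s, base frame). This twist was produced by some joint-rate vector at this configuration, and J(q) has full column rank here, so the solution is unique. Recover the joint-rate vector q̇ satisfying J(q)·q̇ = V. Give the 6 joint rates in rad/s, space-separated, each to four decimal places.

-0.9810 0.4190 0.7570 -0.4990 -0.1810 0.2940

o_n = [0.9389, -0.5835, -0.1072]
J₁: ẑ×o_n = [0.5835, 0.9389, -0.0000], ω = ẑ
J2: z=[0.9986, -0.0523, 0.0000] o=[-0.0398, -0.7590, 0.0000] → [0.0056, 0.1070, 0.2264, 0.9986, -0.0523, 0.0000]
J3: z=[0.9986, -0.0523, 0.0000] o=[-0.0323, -0.6155, 0.3947] → [0.0263, 0.5012, 0.0828, 0.9986, -0.0523, 0.0000]
J4: z=[-0.0429, -0.8180, -0.5736] o=[0.0322, -0.5327, 0.2718] → [0.2809, -0.5364, 0.7440, -0.0429, -0.8180, -0.5736]
J5: z=[0.6189, -0.4724, 0.6275] o=[0.2753, -0.4310, 0.1086] → [0.1976, 0.5500, 0.2191, 0.6189, -0.4724, 0.6275]
J6: z=[0.6811, 0.7207, -0.1292] o=[0.4552, -0.6644, -0.2446] → [0.1095, -0.1561, -0.2935, 0.6811, 0.7207, -0.1292]
q̇ = J⁺·V = [-0.9810, 0.4190, 0.7570, -0.4990, -0.1810, 0.2940]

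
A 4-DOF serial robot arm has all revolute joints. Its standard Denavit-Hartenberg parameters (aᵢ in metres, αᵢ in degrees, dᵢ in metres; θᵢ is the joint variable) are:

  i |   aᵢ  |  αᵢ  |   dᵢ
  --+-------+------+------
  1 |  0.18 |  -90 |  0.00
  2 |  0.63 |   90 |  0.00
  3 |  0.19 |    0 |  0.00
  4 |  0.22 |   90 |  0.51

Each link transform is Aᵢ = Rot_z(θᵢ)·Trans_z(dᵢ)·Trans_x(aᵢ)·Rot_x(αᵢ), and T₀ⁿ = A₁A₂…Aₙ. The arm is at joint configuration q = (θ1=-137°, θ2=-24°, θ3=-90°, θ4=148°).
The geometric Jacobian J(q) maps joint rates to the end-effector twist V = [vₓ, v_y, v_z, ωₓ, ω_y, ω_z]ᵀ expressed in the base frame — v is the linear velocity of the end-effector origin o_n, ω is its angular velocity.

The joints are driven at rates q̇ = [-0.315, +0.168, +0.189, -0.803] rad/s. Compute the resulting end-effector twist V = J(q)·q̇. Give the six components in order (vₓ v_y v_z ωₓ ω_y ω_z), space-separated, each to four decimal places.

-0.3837 0.0220 -0.0185 -0.0681 -0.2932 -0.8759

o_n = [-0.4811, -0.4439, 0.7696]
J₁: ẑ×o_n = [0.4439, -0.4811, 0.0000], ω = ẑ
J2: z=[0.6820, -0.7314, 0.0000] o=[-0.1316, -0.1228, 0.0000] → [-0.5628, -0.5248, -0.4746, 0.6820, -0.7314, 0.0000]
J3: z=[0.2975, 0.2774, 0.9135] o=[-0.5526, -0.5153, 0.2562] → [0.0772, -0.0874, 0.0014, 0.2975, 0.2774, 0.9135]
J4: z=[0.2975, 0.2774, 0.9135] o=[-0.6821, -0.3763, 0.2562] → [0.2042, 0.0310, -0.0759, 0.2975, 0.2774, 0.9135]
V = J·q̇ = [-0.3837, 0.0220, -0.0185, -0.0681, -0.2932, -0.8759]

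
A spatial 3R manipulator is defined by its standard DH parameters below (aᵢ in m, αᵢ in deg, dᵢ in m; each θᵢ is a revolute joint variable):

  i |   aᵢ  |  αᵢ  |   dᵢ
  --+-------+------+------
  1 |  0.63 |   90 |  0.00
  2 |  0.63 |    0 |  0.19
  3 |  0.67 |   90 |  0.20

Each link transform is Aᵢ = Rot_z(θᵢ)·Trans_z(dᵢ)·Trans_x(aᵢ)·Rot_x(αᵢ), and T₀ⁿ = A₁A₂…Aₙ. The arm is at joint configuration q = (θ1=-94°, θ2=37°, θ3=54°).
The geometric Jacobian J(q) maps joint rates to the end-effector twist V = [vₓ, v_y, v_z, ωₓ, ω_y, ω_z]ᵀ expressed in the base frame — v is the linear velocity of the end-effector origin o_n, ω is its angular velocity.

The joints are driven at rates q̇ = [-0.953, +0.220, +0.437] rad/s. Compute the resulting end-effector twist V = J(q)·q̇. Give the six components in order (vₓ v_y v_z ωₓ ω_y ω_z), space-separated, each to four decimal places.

-1.0037 0.9676 0.1030 -0.6554 0.0458 -0.9530

o_n = [-0.4673, -1.0915, 1.0490]
J₁: ẑ×o_n = [1.0915, -0.4673, 0.0000], ω = ẑ
J2: z=[-0.9976, 0.0698, 0.0000] o=[-0.0439, -0.6285, 0.0000] → [0.0732, 1.0465, 0.4914, -0.9976, 0.0698, 0.0000]
J3: z=[-0.9976, 0.0698, 0.0000] o=[-0.2686, -1.1171, 0.3791] → [0.0467, 0.6683, -0.0117, -0.9976, 0.0698, 0.0000]
V = J·q̇ = [-1.0037, 0.9676, 0.1030, -0.6554, 0.0458, -0.9530]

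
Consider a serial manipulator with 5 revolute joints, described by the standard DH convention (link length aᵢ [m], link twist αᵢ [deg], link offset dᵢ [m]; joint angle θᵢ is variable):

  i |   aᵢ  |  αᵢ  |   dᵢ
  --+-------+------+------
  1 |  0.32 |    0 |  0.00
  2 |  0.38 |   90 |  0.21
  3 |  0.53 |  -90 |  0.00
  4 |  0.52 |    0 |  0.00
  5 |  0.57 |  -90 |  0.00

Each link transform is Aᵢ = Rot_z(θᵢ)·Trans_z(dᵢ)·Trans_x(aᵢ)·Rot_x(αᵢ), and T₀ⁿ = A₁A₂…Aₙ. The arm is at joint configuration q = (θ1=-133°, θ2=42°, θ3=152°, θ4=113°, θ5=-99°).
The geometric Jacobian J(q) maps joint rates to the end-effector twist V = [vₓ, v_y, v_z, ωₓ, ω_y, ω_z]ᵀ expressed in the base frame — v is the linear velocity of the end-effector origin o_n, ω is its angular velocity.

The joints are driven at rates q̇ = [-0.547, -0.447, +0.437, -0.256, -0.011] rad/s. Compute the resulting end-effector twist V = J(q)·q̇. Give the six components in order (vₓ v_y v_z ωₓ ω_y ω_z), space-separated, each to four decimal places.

0.1657 -0.1774 -0.2647 -0.4391 -0.1177 -0.7583

o_n = [0.4052, 0.1520, 0.6231]
J₁: ẑ×o_n = [-0.1520, 0.4052, 0.0000], ω = ẑ
J2: z=[0.0000, 0.0000, 1.0000] o=[-0.2182, -0.2340, 0.0000] → [-0.3861, 0.6234, 0.0000, 0.0000, 0.0000, 1.0000]
J3: z=[-0.9998, 0.0175, 0.0000] o=[-0.2249, -0.6140, 0.2100] → [0.0072, 0.4130, -0.7769, -0.9998, 0.0175, 0.0000]
J4: z=[0.0082, 0.4694, -0.8829] o=[-0.2167, -0.1461, 0.4588] → [0.3403, -0.5504, -0.2895, 0.0082, 0.4694, -0.8829]
J5: z=[0.0082, 0.4694, -0.8829] o=[0.2588, -0.3338, 0.3634] → [0.5509, -0.1314, -0.0647, 0.0082, 0.4694, -0.8829]
V = J·q̇ = [0.1657, -0.1774, -0.2647, -0.4391, -0.1177, -0.7583]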